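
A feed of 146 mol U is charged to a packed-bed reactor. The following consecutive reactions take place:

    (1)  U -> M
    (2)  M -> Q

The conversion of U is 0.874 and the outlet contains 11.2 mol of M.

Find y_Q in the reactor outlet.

Conversion of U: U consumed = 1ξ₁ = 0.874 × 146 → ξ₁ = 127.6 mol.
M balance: n_M = 0 + 1ξ₁ − 1ξ₂ = 11.2 → ξ₂ = (1·127.6 − 11.2)/1 = 116.4 mol.
Outlet amounts (n = n₀ + Σ ν·ξ):
  U: 146 − 1(127.6) = 18.4
  M: 0 + 1(127.6) − 1(116.4) = 11.2
  Q: 0 + 1(116.4) = 116.4
Total out = 146 mol; y_Q = 116.4 / 146 = 0.7973.

0.797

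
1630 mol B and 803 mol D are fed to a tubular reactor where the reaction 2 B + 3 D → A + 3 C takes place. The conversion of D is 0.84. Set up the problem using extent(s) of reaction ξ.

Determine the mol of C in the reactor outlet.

675 mol

D reacted = 0.84 × 803 = 674.5 mol; ν_D = −3, so ξ = 674.5/3 = 224.8 mol.
Outlet amounts (n = n₀ + ν ξ):
  B: 1630 − 2(224.8) = 1180
  D: 803 − 3(224.8) = 128.5
  A: 0 + 1(224.8) = 224.8
  C: 0 + 3(224.8) = 674.5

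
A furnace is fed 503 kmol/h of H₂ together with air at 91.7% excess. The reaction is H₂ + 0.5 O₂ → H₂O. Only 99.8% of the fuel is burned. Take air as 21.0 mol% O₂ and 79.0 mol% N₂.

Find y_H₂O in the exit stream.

0.197

Stoichiometric O₂ = 0.5 × 503 = 251.5 kmol/h; O₂ fed = 251.5 × 1.917 = 482.1 kmol/h.
N₂ fed = 482.1 × 79/21 = 1814 kmol/h.
Fuel reacted = 0.998 × 503 → ξ = 502 kmol/h.
Outlet (n = n₀ + ν ξ):
  H₂: 503 − 1(502) = 1.006
  O₂: 482.1 − 0.5(502) = 231.1
  N₂: 1814 (inert)
  H₂O: 0 + 1(502) = 502
Total out = 2548 kmol/h; y_H₂O = 502 / 2548 = 0.197.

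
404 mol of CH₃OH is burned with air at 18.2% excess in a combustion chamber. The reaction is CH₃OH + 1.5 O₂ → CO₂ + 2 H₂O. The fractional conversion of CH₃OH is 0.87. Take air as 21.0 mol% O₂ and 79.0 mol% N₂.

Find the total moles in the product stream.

Stoichiometric O₂ = 1.5 × 404 = 606 mol; O₂ fed = 606 × 1.182 = 716.3 mol.
N₂ fed = 716.3 × 79/21 = 2695 mol.
Fuel reacted = 0.87 × 404 → ξ = 351.5 mol.
Outlet (n = n₀ + ν ξ):
  CH₃OH: 404 − 1(351.5) = 52.52
  O₂: 716.3 − 1.5(351.5) = 189.1
  N₂: 2695 (inert)
  CO₂: 0 + 1(351.5) = 351.5
  H₂O: 0 + 2(351.5) = 703
Total out = 52.52 + 189.1 + 2695 + 351.5 + 703 = 3991 mol.

3990 mol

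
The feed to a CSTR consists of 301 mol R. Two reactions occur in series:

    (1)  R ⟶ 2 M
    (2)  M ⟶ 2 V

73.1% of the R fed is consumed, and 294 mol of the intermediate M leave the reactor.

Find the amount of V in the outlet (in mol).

292 mol

Conversion of R: R consumed = 1ξ₁ = 0.731 × 301 → ξ₁ = 220 mol.
M balance: n_M = 0 + 2ξ₁ − 1ξ₂ = 294 → ξ₂ = (2·220 − 294)/1 = 146.1 mol.
Outlet amounts (n = n₀ + Σ ν·ξ):
  R: 301 − 1(220) = 80.97
  M: 0 + 2(220) − 1(146.1) = 294
  V: 0 + 2(146.1) = 292.1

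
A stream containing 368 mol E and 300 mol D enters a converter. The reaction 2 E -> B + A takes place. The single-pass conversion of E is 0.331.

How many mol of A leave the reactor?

E reacted = 0.331 × 368 = 121.8 mol; ν_E = −2, so ξ = 121.8/2 = 60.9 mol.
Outlet amounts (n = n₀ + ν ξ):
  E: 368 − 2(60.9) = 246.2
  B: 0 + 1(60.9) = 60.9
  A: 0 + 1(60.9) = 60.9
  D: 300 (inert)

60.9 mol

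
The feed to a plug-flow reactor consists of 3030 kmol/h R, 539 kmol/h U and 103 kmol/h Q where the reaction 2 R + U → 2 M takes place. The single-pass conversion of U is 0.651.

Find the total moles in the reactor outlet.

3320 kmol/h

U reacted = 0.651 × 539 = 350.9 kmol/h; ν_U = −1, so ξ = 350.9/1 = 350.9 kmol/h.
Outlet amounts (n = n₀ + ν ξ):
  R: 3030 − 2(350.9) = 2328
  U: 539 − 1(350.9) = 188.1
  M: 0 + 2(350.9) = 701.8
  Q: 103 (inert)
Total out = 2328 + 188.1 + 701.8 + 103 = 3321 kmol/h.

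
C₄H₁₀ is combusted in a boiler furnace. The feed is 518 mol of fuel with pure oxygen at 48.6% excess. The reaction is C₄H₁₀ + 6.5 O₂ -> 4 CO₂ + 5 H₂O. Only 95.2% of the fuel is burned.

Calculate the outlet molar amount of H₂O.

2470 mol

Stoichiometric O₂ = 6.5 × 518 = 3367 mol; O₂ fed = 3367 × 1.486 = 5003 mol.
Fuel reacted = 0.952 × 518 → ξ = 493.1 mol.
Outlet (n = n₀ + ν ξ):
  C₄H₁₀: 518 − 1(493.1) = 24.86
  O₂: 5003 − 6.5(493.1) = 1798
  CO₂: 0 + 4(493.1) = 1973
  H₂O: 0 + 5(493.1) = 2466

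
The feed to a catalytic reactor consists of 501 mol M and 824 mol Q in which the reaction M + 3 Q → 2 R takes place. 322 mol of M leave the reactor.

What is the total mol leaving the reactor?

For M: n = n₀ − 1ξ → 322 = 501 − 1ξ, giving ξ = 179 mol.
Outlet amounts (n = n₀ + ν ξ):
  M: 501 − 1(179) = 322
  Q: 824 − 3(179) = 287
  R: 0 + 2(179) = 358
Total out = 322 + 287 + 358 = 967 mol.

967 mol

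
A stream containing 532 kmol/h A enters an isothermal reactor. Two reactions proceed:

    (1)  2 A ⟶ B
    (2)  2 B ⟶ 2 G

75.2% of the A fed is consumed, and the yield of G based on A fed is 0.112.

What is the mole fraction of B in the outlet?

0.423

Conversion of A: A consumed = 2ξ₁ = 0.752 × 532 → ξ₁ = 200 kmol/h.
Yield of G: 2ξ₂ / 532 = 0.112 → ξ₂ = 29.79 kmol/h.
Outlet amounts (n = n₀ + Σ ν·ξ):
  A: 532 − 2(200) = 131.9
  B: 0 + 1(200) − 2(29.79) = 140.4
  G: 0 + 2(29.79) = 59.58
Total out = 332 kmol/h; y_B = 140.4 / 332 = 0.4231.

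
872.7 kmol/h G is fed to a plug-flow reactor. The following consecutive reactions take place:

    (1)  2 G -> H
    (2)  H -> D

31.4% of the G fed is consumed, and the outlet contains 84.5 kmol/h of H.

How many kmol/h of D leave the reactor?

52.5 kmol/h

Conversion of G: G consumed = 2ξ₁ = 0.314 × 872.7 → ξ₁ = 137 kmol/h.
H balance: n_H = 0 + 1ξ₁ − 1ξ₂ = 84.5 → ξ₂ = (1·137 − 84.5)/1 = 52.51 kmol/h.
Outlet amounts (n = n₀ + Σ ν·ξ):
  G: 872.7 − 2(137) = 598.7
  H: 0 + 1(137) − 1(52.51) = 84.5
  D: 0 + 1(52.51) = 52.51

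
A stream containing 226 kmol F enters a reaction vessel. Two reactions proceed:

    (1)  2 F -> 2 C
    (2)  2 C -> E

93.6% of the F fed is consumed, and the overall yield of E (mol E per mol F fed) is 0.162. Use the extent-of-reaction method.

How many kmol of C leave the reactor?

Conversion of F: F consumed = 2ξ₁ = 0.936 × 226 → ξ₁ = 105.8 kmol.
Yield of E: 1ξ₂ / 226 = 0.162 → ξ₂ = 36.61 kmol.
Outlet amounts (n = n₀ + Σ ν·ξ):
  F: 226 − 2(105.8) = 14.46
  C: 0 + 2(105.8) − 2(36.61) = 138.3
  E: 0 + 1(36.61) = 36.61

138 kmol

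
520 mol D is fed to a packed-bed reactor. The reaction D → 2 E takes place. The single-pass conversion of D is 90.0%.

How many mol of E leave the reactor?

936 mol

D reacted = 0.9 × 520 = 468 mol; ν_D = −1, so ξ = 468/1 = 468 mol.
Outlet amounts (n = n₀ + ν ξ):
  D: 520 − 1(468) = 52
  E: 0 + 2(468) = 936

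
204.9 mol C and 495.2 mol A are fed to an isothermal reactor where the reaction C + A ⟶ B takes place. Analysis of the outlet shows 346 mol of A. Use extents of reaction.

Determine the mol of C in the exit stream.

55.7 mol

For A: n = n₀ − 1ξ → 346 = 495.2 − 1ξ, giving ξ = 149.2 mol.
Outlet amounts (n = n₀ + ν ξ):
  C: 204.9 − 1(149.2) = 55.7
  A: 495.2 − 1(149.2) = 346
  B: 0 + 1(149.2) = 149.2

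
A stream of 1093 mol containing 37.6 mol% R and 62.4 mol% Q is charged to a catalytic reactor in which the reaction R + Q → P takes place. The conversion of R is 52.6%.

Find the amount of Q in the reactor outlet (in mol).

R reacted = 0.526 × 411 = 216.2 mol; ν_R = −1, so ξ = 216.2/1 = 216.2 mol.
Outlet amounts (n = n₀ + ν ξ):
  R: 411 − 1(216.2) = 194.8
  Q: 682 − 1(216.2) = 465.9
  P: 0 + 1(216.2) = 216.2

466 mol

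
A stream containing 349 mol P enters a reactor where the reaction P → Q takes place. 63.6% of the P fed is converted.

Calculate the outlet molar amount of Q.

222 mol

P reacted = 0.636 × 349 = 222 mol; ν_P = −1, so ξ = 222/1 = 222 mol.
Outlet amounts (n = n₀ + ν ξ):
  P: 349 − 1(222) = 127
  Q: 0 + 1(222) = 222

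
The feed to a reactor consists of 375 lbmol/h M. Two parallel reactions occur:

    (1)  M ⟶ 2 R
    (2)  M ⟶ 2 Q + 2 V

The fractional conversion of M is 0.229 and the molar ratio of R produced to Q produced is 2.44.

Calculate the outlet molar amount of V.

49.9 lbmol/h

Conversion of M: M consumed = 0.229 × 375 = 85.88 lbmol/h = 1ξ₁ + 1ξ₂.
Selectivity: 2ξ₁ / (2ξ₂) = 2.44 → ξ₁ = 2.44 ξ₂.
Substitute: (1·2.44 + 1) ξ₂ = 85.88 → ξ₂ = 24.96 lbmol/h, ξ₁ = 60.91 lbmol/h.
Outlet amounts (n = n₀ + Σ ν·ξ):
  M: 375 − 1(60.91) − 1(24.96) = 289.1
  R: 0 + 2(60.91) = 121.8
  Q: 0 + 2(24.96) = 49.93
  V: 0 + 2(24.96) = 49.93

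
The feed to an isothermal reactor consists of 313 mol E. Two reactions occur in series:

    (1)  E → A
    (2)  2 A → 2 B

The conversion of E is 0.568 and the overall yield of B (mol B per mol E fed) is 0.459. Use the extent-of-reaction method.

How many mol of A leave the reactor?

Conversion of E: E consumed = 1ξ₁ = 0.568 × 313 → ξ₁ = 177.8 mol.
Yield of B: 2ξ₂ / 313 = 0.459 → ξ₂ = 71.83 mol.
Outlet amounts (n = n₀ + Σ ν·ξ):
  E: 313 − 1(177.8) = 135.2
  A: 0 + 1(177.8) − 2(71.83) = 34.12
  B: 0 + 2(71.83) = 143.7

34.1 mol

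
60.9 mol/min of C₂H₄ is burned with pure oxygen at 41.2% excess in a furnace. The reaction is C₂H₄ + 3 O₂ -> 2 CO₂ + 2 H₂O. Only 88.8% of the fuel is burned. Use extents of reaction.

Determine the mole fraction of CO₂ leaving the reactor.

Stoichiometric O₂ = 3 × 60.9 = 182.7 mol/min; O₂ fed = 182.7 × 1.412 = 258 mol/min.
Fuel reacted = 0.888 × 60.9 → ξ = 54.08 mol/min.
Outlet (n = n₀ + ν ξ):
  C₂H₄: 60.9 − 1(54.08) = 6.821
  O₂: 258 − 3(54.08) = 95.73
  CO₂: 0 + 2(54.08) = 108.2
  H₂O: 0 + 2(54.08) = 108.2
Total out = 318.9 mol/min; y_CO₂ = 108.2 / 318.9 = 0.3392.

0.339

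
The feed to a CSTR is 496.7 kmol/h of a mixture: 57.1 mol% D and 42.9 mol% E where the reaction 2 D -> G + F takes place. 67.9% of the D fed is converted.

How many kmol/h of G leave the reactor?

D reacted = 0.679 × 283.6 = 192.6 kmol/h; ν_D = −2, so ξ = 192.6/2 = 96.29 kmol/h.
Outlet amounts (n = n₀ + ν ξ):
  D: 283.6 − 2(96.29) = 91.04
  G: 0 + 1(96.29) = 96.29
  F: 0 + 1(96.29) = 96.29
  E: 213.1 (inert)

96.3 kmol/h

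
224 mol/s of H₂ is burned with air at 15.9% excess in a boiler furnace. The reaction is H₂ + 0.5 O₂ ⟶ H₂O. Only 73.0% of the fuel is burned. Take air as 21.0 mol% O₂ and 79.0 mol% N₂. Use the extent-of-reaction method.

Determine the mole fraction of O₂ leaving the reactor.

0.0632

Stoichiometric O₂ = 0.5 × 224 = 112 mol/s; O₂ fed = 112 × 1.159 = 129.8 mol/s.
N₂ fed = 129.8 × 79/21 = 488.3 mol/s.
Fuel reacted = 0.73 × 224 → ξ = 163.5 mol/s.
Outlet (n = n₀ + ν ξ):
  H₂: 224 − 1(163.5) = 60.48
  O₂: 129.8 − 0.5(163.5) = 48.05
  N₂: 488.3 (inert)
  H₂O: 0 + 1(163.5) = 163.5
Total out = 760.4 mol/s; y_O₂ = 48.05 / 760.4 = 0.06319.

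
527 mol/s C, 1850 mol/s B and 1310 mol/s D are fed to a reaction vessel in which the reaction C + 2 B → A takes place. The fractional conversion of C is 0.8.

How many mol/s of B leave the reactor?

C reacted = 0.8 × 527 = 421.6 mol/s; ν_C = −1, so ξ = 421.6/1 = 421.6 mol/s.
Outlet amounts (n = n₀ + ν ξ):
  C: 527 − 1(421.6) = 105.4
  B: 1850 − 2(421.6) = 1007
  A: 0 + 1(421.6) = 421.6
  D: 1310 (inert)

1010 mol/s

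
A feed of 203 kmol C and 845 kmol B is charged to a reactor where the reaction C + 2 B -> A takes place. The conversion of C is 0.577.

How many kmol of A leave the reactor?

117 kmol

C reacted = 0.577 × 203 = 117.1 kmol; ν_C = −1, so ξ = 117.1/1 = 117.1 kmol.
Outlet amounts (n = n₀ + ν ξ):
  C: 203 − 1(117.1) = 85.87
  B: 845 − 2(117.1) = 610.7
  A: 0 + 1(117.1) = 117.1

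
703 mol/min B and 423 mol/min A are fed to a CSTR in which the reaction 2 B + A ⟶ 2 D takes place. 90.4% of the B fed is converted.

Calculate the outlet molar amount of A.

B reacted = 0.904 × 703 = 635.5 mol/min; ν_B = −2, so ξ = 635.5/2 = 317.8 mol/min.
Outlet amounts (n = n₀ + ν ξ):
  B: 703 − 2(317.8) = 67.49
  A: 423 − 1(317.8) = 105.2
  D: 0 + 2(317.8) = 635.5

105 mol/min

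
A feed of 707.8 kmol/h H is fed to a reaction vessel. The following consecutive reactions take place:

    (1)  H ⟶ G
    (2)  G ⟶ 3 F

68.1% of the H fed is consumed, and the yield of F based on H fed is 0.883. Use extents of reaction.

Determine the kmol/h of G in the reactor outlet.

Conversion of H: H consumed = 1ξ₁ = 0.681 × 707.8 → ξ₁ = 482 kmol/h.
Yield of F: 3ξ₂ / 707.8 = 0.883 → ξ₂ = 208.3 kmol/h.
Outlet amounts (n = n₀ + Σ ν·ξ):
  H: 707.8 − 1(482) = 225.8
  G: 0 + 1(482) − 1(208.3) = 273.7
  F: 0 + 3(208.3) = 625

274 kmol/h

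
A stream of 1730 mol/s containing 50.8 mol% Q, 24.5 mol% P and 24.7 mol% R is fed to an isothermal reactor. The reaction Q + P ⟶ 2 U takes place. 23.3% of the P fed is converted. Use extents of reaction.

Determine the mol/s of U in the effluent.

198 mol/s

P reacted = 0.233 × 423.9 = 98.76 mol/s; ν_P = −1, so ξ = 98.76/1 = 98.76 mol/s.
Outlet amounts (n = n₀ + ν ξ):
  Q: 878.8 − 1(98.76) = 780.1
  P: 423.9 − 1(98.76) = 325.1
  U: 0 + 2(98.76) = 197.5
  R: 427.3 (inert)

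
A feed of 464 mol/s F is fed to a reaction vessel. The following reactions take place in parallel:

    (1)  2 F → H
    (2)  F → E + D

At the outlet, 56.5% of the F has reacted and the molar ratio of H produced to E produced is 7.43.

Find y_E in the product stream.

0.0462

Conversion of F: F consumed = 0.565 × 464 = 262.2 mol/s = 2ξ₁ + 1ξ₂.
Selectivity: 1ξ₁ / (1ξ₂) = 7.43 → ξ₁ = 7.43 ξ₂.
Substitute: (2·7.43 + 1) ξ₂ = 262.2 → ξ₂ = 16.53 mol/s, ξ₁ = 122.8 mol/s.
Outlet amounts (n = n₀ + Σ ν·ξ):
  F: 464 − 2(122.8) − 1(16.53) = 201.8
  H: 0 + 1(122.8) = 122.8
  E: 0 + 1(16.53) = 16.53
  D: 0 + 1(16.53) = 16.53
Total out = 357.7 mol/s; y_E = 16.53 / 357.7 = 0.04621.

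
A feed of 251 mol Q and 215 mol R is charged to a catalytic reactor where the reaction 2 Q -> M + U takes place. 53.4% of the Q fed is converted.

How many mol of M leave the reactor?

Q reacted = 0.534 × 251 = 134 mol; ν_Q = −2, so ξ = 134/2 = 67.02 mol.
Outlet amounts (n = n₀ + ν ξ):
  Q: 251 − 2(67.02) = 117
  M: 0 + 1(67.02) = 67.02
  U: 0 + 1(67.02) = 67.02
  R: 215 (inert)

67 mol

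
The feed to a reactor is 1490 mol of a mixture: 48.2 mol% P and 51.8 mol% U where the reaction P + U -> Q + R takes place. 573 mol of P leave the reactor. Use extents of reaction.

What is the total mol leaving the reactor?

1490 mol

For P: n = n₀ − 1ξ → 573 = 718.2 − 1ξ, giving ξ = 145.2 mol.
Outlet amounts (n = n₀ + ν ξ):
  P: 718.2 − 1(145.2) = 573
  U: 771.8 − 1(145.2) = 626.6
  Q: 0 + 1(145.2) = 145.2
  R: 0 + 1(145.2) = 145.2
Total out = 573 + 626.6 + 145.2 + 145.2 = 1490 mol.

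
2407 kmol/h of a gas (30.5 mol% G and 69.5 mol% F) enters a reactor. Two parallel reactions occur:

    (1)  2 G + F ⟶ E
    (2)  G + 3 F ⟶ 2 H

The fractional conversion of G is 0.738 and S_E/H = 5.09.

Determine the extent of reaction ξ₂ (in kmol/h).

ξ₂ = 25.4 kmol/h

Conversion of G: G consumed = 0.738 × 734.1 = 541.8 kmol/h = 2ξ₁ + 1ξ₂.
Selectivity: 1ξ₁ / (2ξ₂) = 5.09 → ξ₁ = 10.18 ξ₂.
Substitute: (2·10.18 + 1) ξ₂ = 541.8 → ξ₂ = 25.36 kmol/h, ξ₁ = 258.2 kmol/h.
Outlet amounts (n = n₀ + Σ ν·ξ):
  G: 734.1 − 2(258.2) − 1(25.36) = 192.3
  F: 1673 − 1(258.2) − 3(25.36) = 1339
  E: 0 + 1(258.2) = 258.2
  H: 0 + 2(25.36) = 50.73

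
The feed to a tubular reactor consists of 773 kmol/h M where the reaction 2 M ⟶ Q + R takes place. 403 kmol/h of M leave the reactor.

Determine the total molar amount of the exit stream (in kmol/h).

773 kmol/h

For M: n = n₀ − 2ξ → 403 = 773 − 2ξ, giving ξ = 185 kmol/h.
Outlet amounts (n = n₀ + ν ξ):
  M: 773 − 2(185) = 403
  Q: 0 + 1(185) = 185
  R: 0 + 1(185) = 185
Total out = 403 + 185 + 185 = 773 kmol/h.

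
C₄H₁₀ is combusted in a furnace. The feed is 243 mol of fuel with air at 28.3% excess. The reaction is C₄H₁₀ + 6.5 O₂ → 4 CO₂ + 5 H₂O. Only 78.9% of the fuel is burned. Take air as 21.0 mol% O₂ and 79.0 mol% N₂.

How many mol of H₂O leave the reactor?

959 mol

Stoichiometric O₂ = 6.5 × 243 = 1580 mol; O₂ fed = 1580 × 1.283 = 2026 mol.
N₂ fed = 2026 × 79/21 = 7623 mol.
Fuel reacted = 0.789 × 243 → ξ = 191.7 mol.
Outlet (n = n₀ + ν ξ):
  C₄H₁₀: 243 − 1(191.7) = 51.27
  O₂: 2026 − 6.5(191.7) = 780.3
  N₂: 7623 (inert)
  CO₂: 0 + 4(191.7) = 766.9
  H₂O: 0 + 5(191.7) = 958.6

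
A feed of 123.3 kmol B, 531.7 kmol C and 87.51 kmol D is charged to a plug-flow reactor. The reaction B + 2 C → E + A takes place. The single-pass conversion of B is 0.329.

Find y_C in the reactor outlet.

B reacted = 0.329 × 123.3 = 40.57 kmol; ν_B = −1, so ξ = 40.57/1 = 40.57 kmol.
Outlet amounts (n = n₀ + ν ξ):
  B: 123.3 − 1(40.57) = 82.73
  C: 531.7 − 2(40.57) = 450.6
  E: 0 + 1(40.57) = 40.57
  A: 0 + 1(40.57) = 40.57
  D: 87.51 (inert)
Total out = 701.9 kmol; y_C = 450.6 / 701.9 = 0.6419.

0.642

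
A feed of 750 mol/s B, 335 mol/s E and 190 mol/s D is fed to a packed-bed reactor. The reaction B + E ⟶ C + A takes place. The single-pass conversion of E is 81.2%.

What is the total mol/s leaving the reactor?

E reacted = 0.812 × 335 = 272 mol/s; ν_E = −1, so ξ = 272/1 = 272 mol/s.
Outlet amounts (n = n₀ + ν ξ):
  B: 750 − 1(272) = 478
  E: 335 − 1(272) = 62.98
  C: 0 + 1(272) = 272
  A: 0 + 1(272) = 272
  D: 190 (inert)
Total out = 478 + 62.98 + 272 + 272 + 190 = 1275 mol/s.

1280 mol/s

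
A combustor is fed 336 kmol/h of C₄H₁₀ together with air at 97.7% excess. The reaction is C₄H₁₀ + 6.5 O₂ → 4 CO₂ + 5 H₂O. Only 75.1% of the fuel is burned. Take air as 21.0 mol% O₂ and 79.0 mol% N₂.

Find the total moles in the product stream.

Stoichiometric O₂ = 6.5 × 336 = 2184 kmol/h; O₂ fed = 2184 × 1.977 = 4318 kmol/h.
N₂ fed = 4318 × 79/21 = 16240 kmol/h.
Fuel reacted = 0.751 × 336 → ξ = 252.3 kmol/h.
Outlet (n = n₀ + ν ξ):
  C₄H₁₀: 336 − 1(252.3) = 83.66
  O₂: 4318 − 6.5(252.3) = 2678
  N₂: 16240 (inert)
  CO₂: 0 + 4(252.3) = 1009
  H₂O: 0 + 5(252.3) = 1262
Total out = 83.66 + 2678 + 16240 + 1009 + 1262 = 21280 kmol/h.

21300 kmol/h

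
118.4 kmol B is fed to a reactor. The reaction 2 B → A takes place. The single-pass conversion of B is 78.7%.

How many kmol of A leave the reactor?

B reacted = 0.787 × 118.4 = 93.18 kmol; ν_B = −2, so ξ = 93.18/2 = 46.59 kmol.
Outlet amounts (n = n₀ + ν ξ):
  B: 118.4 − 2(46.59) = 25.22
  A: 0 + 1(46.59) = 46.59

46.6 kmol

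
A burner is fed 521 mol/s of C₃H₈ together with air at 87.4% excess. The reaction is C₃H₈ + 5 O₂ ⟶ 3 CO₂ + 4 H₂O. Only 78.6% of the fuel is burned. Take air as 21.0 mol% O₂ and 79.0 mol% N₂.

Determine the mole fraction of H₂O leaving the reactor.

Stoichiometric O₂ = 5 × 521 = 2605 mol/s; O₂ fed = 2605 × 1.874 = 4882 mol/s.
N₂ fed = 4882 × 79/21 = 18360 mol/s.
Fuel reacted = 0.786 × 521 → ξ = 409.5 mol/s.
Outlet (n = n₀ + ν ξ):
  C₃H₈: 521 − 1(409.5) = 111.5
  O₂: 4882 − 5(409.5) = 2834
  N₂: 18360 (inert)
  CO₂: 0 + 3(409.5) = 1229
  H₂O: 0 + 4(409.5) = 1638
Total out = 24180 mol/s; y_H₂O = 1638 / 24180 = 0.06775.

0.0678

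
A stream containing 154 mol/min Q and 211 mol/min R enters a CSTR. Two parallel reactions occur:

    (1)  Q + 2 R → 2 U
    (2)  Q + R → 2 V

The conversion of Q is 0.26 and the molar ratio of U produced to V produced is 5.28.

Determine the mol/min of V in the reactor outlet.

Conversion of Q: Q consumed = 0.26 × 154 = 40.04 mol/min = 1ξ₁ + 1ξ₂.
Selectivity: 2ξ₁ / (2ξ₂) = 5.28 → ξ₁ = 5.28 ξ₂.
Substitute: (1·5.28 + 1) ξ₂ = 40.04 → ξ₂ = 6.376 mol/min, ξ₁ = 33.66 mol/min.
Outlet amounts (n = n₀ + Σ ν·ξ):
  Q: 154 − 1(33.66) − 1(6.376) = 114
  R: 211 − 2(33.66) − 1(6.376) = 137.3
  U: 0 + 2(33.66) = 67.33
  V: 0 + 2(6.376) = 12.75

12.8 mol/min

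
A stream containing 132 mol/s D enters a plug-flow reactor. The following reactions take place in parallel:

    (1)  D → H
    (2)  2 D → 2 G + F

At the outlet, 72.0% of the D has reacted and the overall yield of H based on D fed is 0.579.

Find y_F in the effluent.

Yield of H: 1ξ₁ / 132 = 0.579 → ξ₁ = 76.43 mol/s.
Conversion of D: 1ξ₁ + 2ξ₂ = 0.72 × 132 = 95.04 → ξ₂ = 9.306 mol/s.
Outlet amounts (n = n₀ + Σ ν·ξ):
  D: 132 − 1(76.43) − 2(9.306) = 36.96
  H: 0 + 1(76.43) = 76.43
  G: 0 + 2(9.306) = 18.61
  F: 0 + 1(9.306) = 9.306
Total out = 141.3 mol/s; y_F = 9.306 / 141.3 = 0.06586.

0.0659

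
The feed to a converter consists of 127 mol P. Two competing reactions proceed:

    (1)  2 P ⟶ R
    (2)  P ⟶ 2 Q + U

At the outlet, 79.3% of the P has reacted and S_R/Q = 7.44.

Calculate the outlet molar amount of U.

Conversion of P: P consumed = 0.793 × 127 = 100.7 mol = 2ξ₁ + 1ξ₂.
Selectivity: 1ξ₁ / (2ξ₂) = 7.44 → ξ₁ = 14.88 ξ₂.
Substitute: (2·14.88 + 1) ξ₂ = 100.7 → ξ₂ = 3.274 mol, ξ₁ = 48.72 mol.
Outlet amounts (n = n₀ + Σ ν·ξ):
  P: 127 − 2(48.72) − 1(3.274) = 26.29
  R: 0 + 1(48.72) = 48.72
  Q: 0 + 2(3.274) = 6.548
  U: 0 + 1(3.274) = 3.274

3.27 mol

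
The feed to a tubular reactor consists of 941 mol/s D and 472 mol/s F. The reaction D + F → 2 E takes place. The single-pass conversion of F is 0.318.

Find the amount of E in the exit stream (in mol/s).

300 mol/s

F reacted = 0.318 × 472 = 150.1 mol/s; ν_F = −1, so ξ = 150.1/1 = 150.1 mol/s.
Outlet amounts (n = n₀ + ν ξ):
  D: 941 − 1(150.1) = 790.9
  F: 472 − 1(150.1) = 321.9
  E: 0 + 2(150.1) = 300.2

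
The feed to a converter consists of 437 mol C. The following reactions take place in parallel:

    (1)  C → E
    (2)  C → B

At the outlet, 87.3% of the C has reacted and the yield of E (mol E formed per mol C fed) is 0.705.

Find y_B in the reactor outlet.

0.168

Yield of E: 1ξ₁ / 437 = 0.705 → ξ₁ = 308.1 mol.
Conversion of C: 1ξ₁ + 1ξ₂ = 0.873 × 437 = 381.5 → ξ₂ = 73.42 mol.
Outlet amounts (n = n₀ + Σ ν·ξ):
  C: 437 − 1(308.1) − 1(73.42) = 55.5
  E: 0 + 1(308.1) = 308.1
  B: 0 + 1(73.42) = 73.42
Total out = 437 mol; y_B = 73.42 / 437 = 0.168.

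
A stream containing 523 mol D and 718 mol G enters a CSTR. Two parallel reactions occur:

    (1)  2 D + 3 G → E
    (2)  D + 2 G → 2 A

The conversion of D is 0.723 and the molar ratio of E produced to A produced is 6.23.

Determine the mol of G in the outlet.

144 mol

Conversion of D: D consumed = 0.723 × 523 = 378.1 mol = 2ξ₁ + 1ξ₂.
Selectivity: 1ξ₁ / (2ξ₂) = 6.23 → ξ₁ = 12.46 ξ₂.
Substitute: (2·12.46 + 1) ξ₂ = 378.1 → ξ₂ = 14.59 mol, ξ₁ = 181.8 mol.
Outlet amounts (n = n₀ + Σ ν·ξ):
  D: 523 − 2(181.8) − 1(14.59) = 144.9
  G: 718 − 3(181.8) − 2(14.59) = 143.5
  E: 0 + 1(181.8) = 181.8
  A: 0 + 2(14.59) = 29.18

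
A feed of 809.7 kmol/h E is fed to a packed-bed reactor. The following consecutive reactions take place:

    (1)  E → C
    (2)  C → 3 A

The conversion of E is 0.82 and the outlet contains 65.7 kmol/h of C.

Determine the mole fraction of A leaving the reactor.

0.895

Conversion of E: E consumed = 1ξ₁ = 0.82 × 809.7 → ξ₁ = 664 kmol/h.
C balance: n_C = 0 + 1ξ₁ − 1ξ₂ = 65.7 → ξ₂ = (1·664 − 65.7)/1 = 598.3 kmol/h.
Outlet amounts (n = n₀ + Σ ν·ξ):
  E: 809.7 − 1(664) = 145.7
  C: 0 + 1(664) − 1(598.3) = 65.7
  A: 0 + 3(598.3) = 1795
Total out = 2006 kmol/h; y_A = 1795 / 2006 = 0.8946.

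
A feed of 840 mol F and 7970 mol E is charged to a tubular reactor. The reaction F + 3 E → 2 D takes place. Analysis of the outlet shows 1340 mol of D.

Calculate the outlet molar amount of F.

170 mol

For D: n = n₀ + 2ξ → 1340 = 0 + 2ξ, giving ξ = 670 mol.
Outlet amounts (n = n₀ + ν ξ):
  F: 840 − 1(670) = 170
  E: 7970 − 3(670) = 5960
  D: 0 + 2(670) = 1340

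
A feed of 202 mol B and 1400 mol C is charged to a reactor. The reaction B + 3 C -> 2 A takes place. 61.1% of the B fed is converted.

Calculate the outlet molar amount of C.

1030 mol

B reacted = 0.611 × 202 = 123.4 mol; ν_B = −1, so ξ = 123.4/1 = 123.4 mol.
Outlet amounts (n = n₀ + ν ξ):
  B: 202 − 1(123.4) = 78.58
  C: 1400 − 3(123.4) = 1030
  A: 0 + 2(123.4) = 246.8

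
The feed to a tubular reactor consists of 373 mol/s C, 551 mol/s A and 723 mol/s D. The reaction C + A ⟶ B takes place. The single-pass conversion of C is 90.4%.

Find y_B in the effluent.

C reacted = 0.904 × 373 = 337.2 mol/s; ν_C = −1, so ξ = 337.2/1 = 337.2 mol/s.
Outlet amounts (n = n₀ + ν ξ):
  C: 373 − 1(337.2) = 35.81
  A: 551 − 1(337.2) = 213.8
  B: 0 + 1(337.2) = 337.2
  D: 723 (inert)
Total out = 1310 mol/s; y_B = 337.2 / 1310 = 0.2574.

0.257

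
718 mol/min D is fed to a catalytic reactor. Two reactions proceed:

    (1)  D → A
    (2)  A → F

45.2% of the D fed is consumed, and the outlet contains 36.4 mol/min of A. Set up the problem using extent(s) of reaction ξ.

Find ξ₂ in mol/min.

Conversion of D: D consumed = 1ξ₁ = 0.452 × 718 → ξ₁ = 324.5 mol/min.
A balance: n_A = 0 + 1ξ₁ − 1ξ₂ = 36.4 → ξ₂ = (1·324.5 − 36.4)/1 = 288.1 mol/min.
Outlet amounts (n = n₀ + Σ ν·ξ):
  D: 718 − 1(324.5) = 393.5
  A: 0 + 1(324.5) − 1(288.1) = 36.4
  F: 0 + 1(288.1) = 288.1

ξ₂ = 288 mol/min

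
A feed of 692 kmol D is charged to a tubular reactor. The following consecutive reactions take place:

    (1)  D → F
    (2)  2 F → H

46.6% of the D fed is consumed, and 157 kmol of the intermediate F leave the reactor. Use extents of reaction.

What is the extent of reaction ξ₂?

ξ₂ = 82.7 kmol

Conversion of D: D consumed = 1ξ₁ = 0.466 × 692 → ξ₁ = 322.5 kmol.
F balance: n_F = 0 + 1ξ₁ − 2ξ₂ = 157 → ξ₂ = (1·322.5 − 157)/2 = 82.74 kmol.
Outlet amounts (n = n₀ + Σ ν·ξ):
  D: 692 − 1(322.5) = 369.5
  F: 0 + 1(322.5) − 2(82.74) = 157
  H: 0 + 1(82.74) = 82.74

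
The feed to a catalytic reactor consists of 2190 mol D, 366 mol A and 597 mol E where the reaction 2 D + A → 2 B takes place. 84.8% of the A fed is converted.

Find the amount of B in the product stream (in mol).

A reacted = 0.848 × 366 = 310.4 mol; ν_A = −1, so ξ = 310.4/1 = 310.4 mol.
Outlet amounts (n = n₀ + ν ξ):
  D: 2190 − 2(310.4) = 1569
  A: 366 − 1(310.4) = 55.63
  B: 0 + 2(310.4) = 620.7
  E: 597 (inert)

621 mol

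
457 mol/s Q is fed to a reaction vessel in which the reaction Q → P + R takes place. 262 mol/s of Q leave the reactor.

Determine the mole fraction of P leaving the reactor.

0.299

For Q: n = n₀ − 1ξ → 262 = 457 − 1ξ, giving ξ = 195 mol/s.
Outlet amounts (n = n₀ + ν ξ):
  Q: 457 − 1(195) = 262
  P: 0 + 1(195) = 195
  R: 0 + 1(195) = 195
Total out = 652 mol/s; y_P = 195 / 652 = 0.2991.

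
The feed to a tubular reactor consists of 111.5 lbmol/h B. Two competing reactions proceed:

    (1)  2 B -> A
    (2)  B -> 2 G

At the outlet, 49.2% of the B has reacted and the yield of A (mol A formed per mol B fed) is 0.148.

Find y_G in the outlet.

0.374

Yield of A: 1ξ₁ / 111.5 = 0.148 → ξ₁ = 16.5 lbmol/h.
Conversion of B: 2ξ₁ + 1ξ₂ = 0.492 × 111.5 = 54.86 → ξ₂ = 21.85 lbmol/h.
Outlet amounts (n = n₀ + Σ ν·ξ):
  B: 111.5 − 2(16.5) − 1(21.85) = 56.64
  A: 0 + 1(16.5) = 16.5
  G: 0 + 2(21.85) = 43.71
Total out = 116.9 lbmol/h; y_G = 43.71 / 116.9 = 0.374.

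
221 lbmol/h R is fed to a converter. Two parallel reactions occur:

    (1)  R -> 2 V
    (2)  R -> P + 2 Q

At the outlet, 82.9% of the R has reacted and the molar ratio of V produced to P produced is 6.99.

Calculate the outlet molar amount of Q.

81.5 lbmol/h

Conversion of R: R consumed = 0.829 × 221 = 183.2 lbmol/h = 1ξ₁ + 1ξ₂.
Selectivity: 2ξ₁ / (1ξ₂) = 6.99 → ξ₁ = 3.495 ξ₂.
Substitute: (1·3.495 + 1) ξ₂ = 183.2 → ξ₂ = 40.76 lbmol/h, ξ₁ = 142.5 lbmol/h.
Outlet amounts (n = n₀ + Σ ν·ξ):
  R: 221 − 1(142.5) − 1(40.76) = 37.79
  V: 0 + 2(142.5) = 284.9
  P: 0 + 1(40.76) = 40.76
  Q: 0 + 2(40.76) = 81.52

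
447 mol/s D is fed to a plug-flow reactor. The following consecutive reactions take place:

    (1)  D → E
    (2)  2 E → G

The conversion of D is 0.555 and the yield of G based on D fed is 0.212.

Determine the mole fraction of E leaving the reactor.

Conversion of D: D consumed = 1ξ₁ = 0.555 × 447 → ξ₁ = 248.1 mol/s.
Yield of G: 1ξ₂ / 447 = 0.212 → ξ₂ = 94.76 mol/s.
Outlet amounts (n = n₀ + Σ ν·ξ):
  D: 447 − 1(248.1) = 198.9
  E: 0 + 1(248.1) − 2(94.76) = 58.56
  G: 0 + 1(94.76) = 94.76
Total out = 352.2 mol/s; y_E = 58.56 / 352.2 = 0.1662.

0.166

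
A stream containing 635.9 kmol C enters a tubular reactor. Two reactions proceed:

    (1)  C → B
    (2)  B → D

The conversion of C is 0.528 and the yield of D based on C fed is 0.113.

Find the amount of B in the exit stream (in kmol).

Conversion of C: C consumed = 1ξ₁ = 0.528 × 635.9 → ξ₁ = 335.8 kmol.
Yield of D: 1ξ₂ / 635.9 = 0.113 → ξ₂ = 71.86 kmol.
Outlet amounts (n = n₀ + Σ ν·ξ):
  C: 635.9 − 1(335.8) = 300.1
  B: 0 + 1(335.8) − 1(71.86) = 263.9
  D: 0 + 1(71.86) = 71.86

264 kmol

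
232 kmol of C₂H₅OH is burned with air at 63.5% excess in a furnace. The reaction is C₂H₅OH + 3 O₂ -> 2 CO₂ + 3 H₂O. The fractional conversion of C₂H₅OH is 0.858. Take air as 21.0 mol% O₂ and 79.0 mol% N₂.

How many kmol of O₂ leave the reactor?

Stoichiometric O₂ = 3 × 232 = 696 kmol; O₂ fed = 696 × 1.635 = 1138 kmol.
N₂ fed = 1138 × 79/21 = 4281 kmol.
Fuel reacted = 0.858 × 232 → ξ = 199.1 kmol.
Outlet (n = n₀ + ν ξ):
  C₂H₅OH: 232 − 1(199.1) = 32.94
  O₂: 1138 − 3(199.1) = 540.8
  N₂: 4281 (inert)
  CO₂: 0 + 2(199.1) = 398.1
  H₂O: 0 + 3(199.1) = 597.2

541 kmol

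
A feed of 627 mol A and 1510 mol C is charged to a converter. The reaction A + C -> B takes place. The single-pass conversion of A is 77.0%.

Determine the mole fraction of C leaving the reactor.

0.621

A reacted = 0.77 × 627 = 482.8 mol; ν_A = −1, so ξ = 482.8/1 = 482.8 mol.
Outlet amounts (n = n₀ + ν ξ):
  A: 627 − 1(482.8) = 144.2
  C: 1510 − 1(482.8) = 1027
  B: 0 + 1(482.8) = 482.8
Total out = 1654 mol; y_C = 1027 / 1654 = 0.621.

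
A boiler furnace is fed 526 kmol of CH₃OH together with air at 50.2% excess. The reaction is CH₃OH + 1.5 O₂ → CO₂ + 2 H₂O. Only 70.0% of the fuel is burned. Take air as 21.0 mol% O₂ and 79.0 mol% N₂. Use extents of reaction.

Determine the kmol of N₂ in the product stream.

4460 kmol

Stoichiometric O₂ = 1.5 × 526 = 789 kmol; O₂ fed = 789 × 1.502 = 1185 kmol.
N₂ fed = 1185 × 79/21 = 4458 kmol.
Fuel reacted = 0.7 × 526 → ξ = 368.2 kmol.
Outlet (n = n₀ + ν ξ):
  CH₃OH: 526 − 1(368.2) = 157.8
  O₂: 1185 − 1.5(368.2) = 632.8
  N₂: 4458 (inert)
  CO₂: 0 + 1(368.2) = 368.2
  H₂O: 0 + 2(368.2) = 736.4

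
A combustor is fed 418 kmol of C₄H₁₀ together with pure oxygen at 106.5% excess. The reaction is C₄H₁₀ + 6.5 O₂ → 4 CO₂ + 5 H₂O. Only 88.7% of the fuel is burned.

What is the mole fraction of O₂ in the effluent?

Stoichiometric O₂ = 6.5 × 418 = 2717 kmol; O₂ fed = 2717 × 2.065 = 5611 kmol.
Fuel reacted = 0.887 × 418 → ξ = 370.8 kmol.
Outlet (n = n₀ + ν ξ):
  C₄H₁₀: 418 − 1(370.8) = 47.23
  O₂: 5611 − 6.5(370.8) = 3201
  CO₂: 0 + 4(370.8) = 1483
  H₂O: 0 + 5(370.8) = 1854
Total out = 6585 kmol; y_O₂ = 3201 / 6585 = 0.4861.

0.486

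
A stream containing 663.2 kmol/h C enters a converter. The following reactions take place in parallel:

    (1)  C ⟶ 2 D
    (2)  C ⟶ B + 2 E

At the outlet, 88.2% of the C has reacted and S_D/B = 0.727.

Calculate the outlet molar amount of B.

429 kmol/h

Conversion of C: C consumed = 0.882 × 663.2 = 584.9 kmol/h = 1ξ₁ + 1ξ₂.
Selectivity: 2ξ₁ / (1ξ₂) = 0.727 → ξ₁ = 0.3635 ξ₂.
Substitute: (1·0.3635 + 1) ξ₂ = 584.9 → ξ₂ = 429 kmol/h, ξ₁ = 155.9 kmol/h.
Outlet amounts (n = n₀ + Σ ν·ξ):
  C: 663.2 − 1(155.9) − 1(429) = 78.26
  D: 0 + 2(155.9) = 311.9
  B: 0 + 1(429) = 429
  E: 0 + 2(429) = 858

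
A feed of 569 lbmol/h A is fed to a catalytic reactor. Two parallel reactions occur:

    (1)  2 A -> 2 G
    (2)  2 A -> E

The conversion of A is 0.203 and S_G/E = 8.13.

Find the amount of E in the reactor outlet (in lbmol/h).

Conversion of A: A consumed = 0.203 × 569 = 115.5 lbmol/h = 2ξ₁ + 2ξ₂.
Selectivity: 2ξ₁ / (1ξ₂) = 8.13 → ξ₁ = 4.065 ξ₂.
Substitute: (2·4.065 + 2) ξ₂ = 115.5 → ξ₂ = 11.4 lbmol/h, ξ₁ = 46.35 lbmol/h.
Outlet amounts (n = n₀ + Σ ν·ξ):
  A: 569 − 2(46.35) − 2(11.4) = 453.5
  G: 0 + 2(46.35) = 92.7
  E: 0 + 1(11.4) = 11.4

11.4 lbmol/h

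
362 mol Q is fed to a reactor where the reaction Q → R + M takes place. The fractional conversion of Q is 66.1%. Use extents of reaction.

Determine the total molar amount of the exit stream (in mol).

Q reacted = 0.661 × 362 = 239.3 mol; ν_Q = −1, so ξ = 239.3/1 = 239.3 mol.
Outlet amounts (n = n₀ + ν ξ):
  Q: 362 − 1(239.3) = 122.7
  R: 0 + 1(239.3) = 239.3
  M: 0 + 1(239.3) = 239.3
Total out = 122.7 + 239.3 + 239.3 = 601.3 mol.

601 mol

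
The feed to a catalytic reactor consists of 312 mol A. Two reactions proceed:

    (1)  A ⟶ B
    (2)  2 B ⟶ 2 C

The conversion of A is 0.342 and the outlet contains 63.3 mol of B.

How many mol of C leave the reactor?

43.4 mol

Conversion of A: A consumed = 1ξ₁ = 0.342 × 312 → ξ₁ = 106.7 mol.
B balance: n_B = 0 + 1ξ₁ − 2ξ₂ = 63.3 → ξ₂ = (1·106.7 − 63.3)/2 = 21.7 mol.
Outlet amounts (n = n₀ + Σ ν·ξ):
  A: 312 − 1(106.7) = 205.3
  B: 0 + 1(106.7) − 2(21.7) = 63.3
  C: 0 + 2(21.7) = 43.4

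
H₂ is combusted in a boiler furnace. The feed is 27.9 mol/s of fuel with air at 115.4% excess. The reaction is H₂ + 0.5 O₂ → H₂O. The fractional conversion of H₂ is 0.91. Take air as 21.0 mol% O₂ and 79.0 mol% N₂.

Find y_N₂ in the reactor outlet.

0.714

Stoichiometric O₂ = 0.5 × 27.9 = 13.95 mol/s; O₂ fed = 13.95 × 2.154 = 30.05 mol/s.
N₂ fed = 30.05 × 79/21 = 113 mol/s.
Fuel reacted = 0.91 × 27.9 → ξ = 25.39 mol/s.
Outlet (n = n₀ + ν ξ):
  H₂: 27.9 − 1(25.39) = 2.511
  O₂: 30.05 − 0.5(25.39) = 17.35
  N₂: 113 (inert)
  H₂O: 0 + 1(25.39) = 25.39
Total out = 158.3 mol/s; y_N₂ = 113 / 158.3 = 0.7141.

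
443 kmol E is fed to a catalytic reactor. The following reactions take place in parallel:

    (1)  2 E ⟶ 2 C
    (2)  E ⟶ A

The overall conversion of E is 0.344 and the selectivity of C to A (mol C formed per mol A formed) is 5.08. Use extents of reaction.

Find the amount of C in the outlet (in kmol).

Conversion of E: E consumed = 0.344 × 443 = 152.4 kmol = 2ξ₁ + 1ξ₂.
Selectivity: 2ξ₁ / (1ξ₂) = 5.08 → ξ₁ = 2.54 ξ₂.
Substitute: (2·2.54 + 1) ξ₂ = 152.4 → ξ₂ = 25.06 kmol, ξ₁ = 63.66 kmol.
Outlet amounts (n = n₀ + Σ ν·ξ):
  E: 443 − 2(63.66) − 1(25.06) = 290.6
  C: 0 + 2(63.66) = 127.3
  A: 0 + 1(25.06) = 25.06

127 kmol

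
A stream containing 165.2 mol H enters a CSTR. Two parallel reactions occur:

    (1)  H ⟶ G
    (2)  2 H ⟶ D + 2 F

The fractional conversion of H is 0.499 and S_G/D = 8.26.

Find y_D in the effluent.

0.0464

Conversion of H: H consumed = 0.499 × 165.2 = 82.43 mol = 1ξ₁ + 2ξ₂.
Selectivity: 1ξ₁ / (1ξ₂) = 8.26 → ξ₁ = 8.26 ξ₂.
Substitute: (1·8.26 + 2) ξ₂ = 82.43 → ξ₂ = 8.035 mol, ξ₁ = 66.37 mol.
Outlet amounts (n = n₀ + Σ ν·ξ):
  H: 165.2 − 1(66.37) − 2(8.035) = 82.77
  G: 0 + 1(66.37) = 66.37
  D: 0 + 1(8.035) = 8.035
  F: 0 + 2(8.035) = 16.07
Total out = 173.2 mol; y_D = 8.035 / 173.2 = 0.04638.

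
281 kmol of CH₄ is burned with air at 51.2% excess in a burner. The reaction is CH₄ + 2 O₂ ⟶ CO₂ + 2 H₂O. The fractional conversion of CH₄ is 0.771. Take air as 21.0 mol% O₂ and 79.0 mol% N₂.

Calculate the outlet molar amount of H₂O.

433 kmol

Stoichiometric O₂ = 2 × 281 = 562 kmol; O₂ fed = 562 × 1.512 = 849.7 kmol.
N₂ fed = 849.7 × 79/21 = 3197 kmol.
Fuel reacted = 0.771 × 281 → ξ = 216.7 kmol.
Outlet (n = n₀ + ν ξ):
  CH₄: 281 − 1(216.7) = 64.35
  O₂: 849.7 − 2(216.7) = 416.4
  N₂: 3197 (inert)
  CO₂: 0 + 1(216.7) = 216.7
  H₂O: 0 + 2(216.7) = 433.3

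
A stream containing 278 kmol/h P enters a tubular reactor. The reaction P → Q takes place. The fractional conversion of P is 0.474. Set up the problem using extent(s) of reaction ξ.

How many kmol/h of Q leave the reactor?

132 kmol/h

P reacted = 0.474 × 278 = 131.8 kmol/h; ν_P = −1, so ξ = 131.8/1 = 131.8 kmol/h.
Outlet amounts (n = n₀ + ν ξ):
  P: 278 − 1(131.8) = 146.2
  Q: 0 + 1(131.8) = 131.8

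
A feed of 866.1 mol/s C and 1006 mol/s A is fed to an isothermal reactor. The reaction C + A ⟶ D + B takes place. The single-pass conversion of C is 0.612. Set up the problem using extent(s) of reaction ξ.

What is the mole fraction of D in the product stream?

0.283

C reacted = 0.612 × 866.1 = 530.1 mol/s; ν_C = −1, so ξ = 530.1/1 = 530.1 mol/s.
Outlet amounts (n = n₀ + ν ξ):
  C: 866.1 − 1(530.1) = 336
  A: 1006 − 1(530.1) = 475.9
  D: 0 + 1(530.1) = 530.1
  B: 0 + 1(530.1) = 530.1
Total out = 1872 mol/s; y_D = 530.1 / 1872 = 0.2831.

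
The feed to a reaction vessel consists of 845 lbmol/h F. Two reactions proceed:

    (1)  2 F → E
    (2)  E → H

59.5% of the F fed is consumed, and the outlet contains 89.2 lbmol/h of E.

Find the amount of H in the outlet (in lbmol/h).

162 lbmol/h

Conversion of F: F consumed = 2ξ₁ = 0.595 × 845 → ξ₁ = 251.4 lbmol/h.
E balance: n_E = 0 + 1ξ₁ − 1ξ₂ = 89.2 → ξ₂ = (1·251.4 − 89.2)/1 = 162.2 lbmol/h.
Outlet amounts (n = n₀ + Σ ν·ξ):
  F: 845 − 2(251.4) = 342.2
  E: 0 + 1(251.4) − 1(162.2) = 89.2
  H: 0 + 1(162.2) = 162.2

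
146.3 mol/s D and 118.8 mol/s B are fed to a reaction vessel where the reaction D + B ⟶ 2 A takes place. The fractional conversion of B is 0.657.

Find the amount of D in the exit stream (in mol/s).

68.2 mol/s

B reacted = 0.657 × 118.8 = 78.05 mol/s; ν_B = −1, so ξ = 78.05/1 = 78.05 mol/s.
Outlet amounts (n = n₀ + ν ξ):
  D: 146.3 − 1(78.05) = 68.25
  B: 118.8 − 1(78.05) = 40.75
  A: 0 + 2(78.05) = 156.1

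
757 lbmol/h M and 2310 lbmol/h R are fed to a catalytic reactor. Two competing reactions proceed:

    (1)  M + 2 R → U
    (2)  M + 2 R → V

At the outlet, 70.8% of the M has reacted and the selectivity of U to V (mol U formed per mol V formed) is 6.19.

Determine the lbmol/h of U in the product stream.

461 lbmol/h

Conversion of M: M consumed = 0.708 × 757 = 536 lbmol/h = 1ξ₁ + 1ξ₂.
Selectivity: 1ξ₁ / (1ξ₂) = 6.19 → ξ₁ = 6.19 ξ₂.
Substitute: (1·6.19 + 1) ξ₂ = 536 → ξ₂ = 74.54 lbmol/h, ξ₁ = 461.4 lbmol/h.
Outlet amounts (n = n₀ + Σ ν·ξ):
  M: 757 − 1(461.4) − 1(74.54) = 221
  R: 2310 − 2(461.4) − 2(74.54) = 1238
  U: 0 + 1(461.4) = 461.4
  V: 0 + 1(74.54) = 74.54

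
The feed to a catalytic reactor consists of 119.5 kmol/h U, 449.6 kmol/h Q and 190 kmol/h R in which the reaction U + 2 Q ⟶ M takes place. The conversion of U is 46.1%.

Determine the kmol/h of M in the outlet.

U reacted = 0.461 × 119.5 = 55.09 kmol/h; ν_U = −1, so ξ = 55.09/1 = 55.09 kmol/h.
Outlet amounts (n = n₀ + ν ξ):
  U: 119.5 − 1(55.09) = 64.41
  Q: 449.6 − 2(55.09) = 339.4
  M: 0 + 1(55.09) = 55.09
  R: 190 (inert)

55.1 kmol/h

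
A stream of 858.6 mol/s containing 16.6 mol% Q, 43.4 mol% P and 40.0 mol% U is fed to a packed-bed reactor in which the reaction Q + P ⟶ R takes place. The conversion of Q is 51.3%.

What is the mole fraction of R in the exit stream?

Q reacted = 0.513 × 142.5 = 73.12 mol/s; ν_Q = −1, so ξ = 73.12/1 = 73.12 mol/s.
Outlet amounts (n = n₀ + ν ξ):
  Q: 142.5 − 1(73.12) = 69.41
  P: 372.6 − 1(73.12) = 299.5
  R: 0 + 1(73.12) = 73.12
  U: 343.4 (inert)
Total out = 785.5 mol/s; y_R = 73.12 / 785.5 = 0.09308.

0.0931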